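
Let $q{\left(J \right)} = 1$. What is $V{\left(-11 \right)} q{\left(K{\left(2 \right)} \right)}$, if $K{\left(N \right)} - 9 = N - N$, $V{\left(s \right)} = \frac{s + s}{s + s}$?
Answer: $1$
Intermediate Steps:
$V{\left(s \right)} = 1$ ($V{\left(s \right)} = \frac{2 s}{2 s} = 2 s \frac{1}{2 s} = 1$)
$K{\left(N \right)} = 9$ ($K{\left(N \right)} = 9 + \left(N - N\right) = 9 + 0 = 9$)
$V{\left(-11 \right)} q{\left(K{\left(2 \right)} \right)} = 1 \cdot 1 = 1$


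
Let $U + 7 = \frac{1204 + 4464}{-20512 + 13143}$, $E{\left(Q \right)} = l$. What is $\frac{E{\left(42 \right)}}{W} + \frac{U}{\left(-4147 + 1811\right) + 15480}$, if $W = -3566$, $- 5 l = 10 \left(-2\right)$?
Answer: $- \frac{295794805}{172698056488} \approx -0.0017128$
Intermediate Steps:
$l = 4$ ($l = - \frac{10 \left(-2\right)}{5} = \left(- \frac{1}{5}\right) \left(-20\right) = 4$)
$E{\left(Q \right)} = 4$
$U = - \frac{57251}{7369}$ ($U = -7 + \frac{1204 + 4464}{-20512 + 13143} = -7 + \frac{5668}{-7369} = -7 + 5668 \left(- \frac{1}{7369}\right) = -7 - \frac{5668}{7369} = - \frac{57251}{7369} \approx -7.7692$)
$\frac{E{\left(42 \right)}}{W} + \frac{U}{\left(-4147 + 1811\right) + 15480} = \frac{4}{-3566} - \frac{57251}{7369 \left(\left(-4147 + 1811\right) + 15480\right)} = 4 \left(- \frac{1}{3566}\right) - \frac{57251}{7369 \left(-2336 + 15480\right)} = - \frac{2}{1783} - \frac{57251}{7369 \cdot 13144} = - \frac{2}{1783} - \frac{57251}{96858136} = - \frac{295794805}{172698056488}$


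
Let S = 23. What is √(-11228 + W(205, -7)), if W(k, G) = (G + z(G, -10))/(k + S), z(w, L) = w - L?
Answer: I*√36479829/57 ≈ 105.96*I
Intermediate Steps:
W(k, G) = (10 + 2*G)/(23 + k) (W(k, G) = (G + (G - 1*(-10)))/(k + 23) = (G + (G + 10))/(23 + k) = (G + (10 + G))/(23 + k) = (10 + 2*G)/(23 + k))
√(-11228 + W(205, -7)) = √(-11228 + 2*(5 - 7)/(23 + 205)) = √(-11228 + 2*(-2)/228) = √(-11228 + 2*(1/228)*(-2)) = √(-11228 - 1/57) = √(-639997/57) = I*√36479829/57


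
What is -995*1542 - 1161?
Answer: -1535451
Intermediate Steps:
-995*1542 - 1161 = -1534290 - 1161 = -1535451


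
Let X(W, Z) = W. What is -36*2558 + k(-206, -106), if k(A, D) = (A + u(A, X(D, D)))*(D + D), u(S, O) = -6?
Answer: -47144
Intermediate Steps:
k(A, D) = 2*D*(-6 + A) (k(A, D) = (A - 6)*(D + D) = (-6 + A)*(2*D) = 2*D*(-6 + A))
-36*2558 + k(-206, -106) = -36*2558 + 2*(-106)*(-6 - 206) = -92088 + 2*(-106)*(-212) = -92088 + 44944 = -47144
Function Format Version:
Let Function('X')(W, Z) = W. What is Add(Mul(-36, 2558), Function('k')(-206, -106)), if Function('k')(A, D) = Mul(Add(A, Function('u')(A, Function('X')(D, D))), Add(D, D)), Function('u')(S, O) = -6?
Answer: -47144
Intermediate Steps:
Function('k')(A, D) = Mul(2, D, Add(-6, A)) (Function('k')(A, D) = Mul(Add(A, -6), Add(D, D)) = Mul(Add(-6, A), Mul(2, D)) = Mul(2, D, Add(-6, A)))
Add(Mul(-36, 2558), Function('k')(-206, -106)) = Add(Mul(-36, 2558), Mul(2, -106, Add(-6, -206))) = Add(-92088, Mul(2, -106, -212)) = Add(-92088, 44944) = -47144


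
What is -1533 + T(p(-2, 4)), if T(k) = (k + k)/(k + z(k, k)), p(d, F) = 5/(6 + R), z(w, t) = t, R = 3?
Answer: -1532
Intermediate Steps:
p(d, F) = 5/9 (p(d, F) = 5/(6 + 3) = 5/9)
T(k) = 1 (T(k) = (k + k)/(k + k) = (2*k)/((2*k)) = (2*k)*(1/(2*k)) = 1)
-1533 + T(p(-2, 4)) = -1533 + 1 = -1532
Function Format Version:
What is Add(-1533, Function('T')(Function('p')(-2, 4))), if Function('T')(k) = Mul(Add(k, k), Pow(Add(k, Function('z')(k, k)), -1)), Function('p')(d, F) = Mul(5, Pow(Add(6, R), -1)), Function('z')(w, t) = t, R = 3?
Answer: -1532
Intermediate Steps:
Function('p')(d, F) = Rational(5, 9) (Function('p')(d, F) = Mul(5, Pow(Add(6, 3), -1)) = Mul(5, Pow(9, -1)) = Mul(5, Rational(1, 9)) = Rational(5, 9))
Function('T')(k) = 1 (Function('T')(k) = Mul(Add(k, k), Pow(Add(k, k), -1)) = Mul(Mul(2, k), Pow(Mul(2, k), -1)) = Mul(Mul(2, k), Mul(Rational(1, 2), Pow(k, -1))) = 1)
Add(-1533, Function('T')(Function('p')(-2, 4))) = Add(-1533, 1) = -1532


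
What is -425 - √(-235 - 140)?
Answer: -425 - 5*I*√15 ≈ -425.0 - 19.365*I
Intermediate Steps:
-425 - √(-235 - 140) = -425 - √(-375) = -425 - 5*I*√15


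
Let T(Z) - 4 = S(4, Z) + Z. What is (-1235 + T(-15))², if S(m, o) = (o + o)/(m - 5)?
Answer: 1478656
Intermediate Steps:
S(m, o) = 2*o/(-5 + m) (S(m, o) = (2*o)/(-5 + m) = 2*o/(-5 + m))
T(Z) = 4 - Z (T(Z) = 4 + (2*Z/(-5 + 4) + Z) = 4 + (2*Z/(-1) + Z) = 4 + (2*Z*(-1) + Z) = 4 + (-2*Z + Z) = 4 - Z)
(-1235 + T(-15))² = (-1235 + (4 - 1*(-15)))² = (-1235 + (4 + 15))² = (-1235 + 19)² = (-1216)² = 1478656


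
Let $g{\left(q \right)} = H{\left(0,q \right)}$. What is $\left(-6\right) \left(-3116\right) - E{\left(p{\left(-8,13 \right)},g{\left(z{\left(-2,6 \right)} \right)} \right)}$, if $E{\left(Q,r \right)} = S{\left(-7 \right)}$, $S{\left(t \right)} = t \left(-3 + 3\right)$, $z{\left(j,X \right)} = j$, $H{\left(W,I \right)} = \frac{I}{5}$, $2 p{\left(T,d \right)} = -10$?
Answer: $18696$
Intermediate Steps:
$p{\left(T,d \right)} = -5$ ($p{\left(T,d \right)} = \frac{1}{2} \left(-10\right) = -5$)
$H{\left(W,I \right)} = \frac{I}{5}$ ($H{\left(W,I \right)} = I \frac{1}{5} = \frac{I}{5}$)
$g{\left(q \right)} = \frac{q}{5}$
$S{\left(t \right)} = 0$ ($S{\left(t \right)} = t 0 = 0$)
$E{\left(Q,r \right)} = 0$
$\left(-6\right) \left(-3116\right) - E{\left(p{\left(-8,13 \right)},g{\left(z{\left(-2,6 \right)} \right)} \right)} = \left(-6\right) \left(-3116\right) - 0 = 18696 + 0 = 18696$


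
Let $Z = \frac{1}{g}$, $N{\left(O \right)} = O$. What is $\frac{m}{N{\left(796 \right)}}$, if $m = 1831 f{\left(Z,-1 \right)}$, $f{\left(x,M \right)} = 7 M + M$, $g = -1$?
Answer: $- \frac{3662}{199} \approx -18.402$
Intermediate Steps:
$Z = -1$ ($Z = \frac{1}{-1} = -1$)
$f{\left(x,M \right)} = 8 M$
$m = -14648$ ($m = 1831 \cdot 8 \left(-1\right) = 1831 \left(-8\right) = -14648$)
$\frac{m}{N{\left(796 \right)}} = - \frac{14648}{796} = \left(-14648\right) \frac{1}{796} = - \frac{3662}{199}$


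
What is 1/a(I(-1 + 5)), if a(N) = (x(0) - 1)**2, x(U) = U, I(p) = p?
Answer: 1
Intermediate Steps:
a(N) = 1 (a(N) = (0 - 1)**2 = (-1)**2 = 1)
1/a(I(-1 + 5)) = 1/1 = 1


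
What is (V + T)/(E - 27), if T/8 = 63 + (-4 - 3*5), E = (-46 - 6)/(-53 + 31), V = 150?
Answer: -5522/271 ≈ -20.376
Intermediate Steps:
E = 26/11 (E = -52/(-22) = -52*(-1/22) = 26/11 ≈ 2.3636)
T = 352 (T = 8*(63 + (-4 - 3*5)) = 8*(63 + (-4 - 15)) = 8*(63 - 19) = 8*44 = 352)
(V + T)/(E - 27) = (150 + 352)/(26/11 - 27) = 502/(-271/11) = -11/271*502 = -5522/271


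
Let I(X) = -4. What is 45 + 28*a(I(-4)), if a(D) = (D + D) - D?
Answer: -67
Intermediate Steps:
a(D) = D (a(D) = 2*D - D = D)
45 + 28*a(I(-4)) = 45 + 28*(-4) = 45 - 112 = -67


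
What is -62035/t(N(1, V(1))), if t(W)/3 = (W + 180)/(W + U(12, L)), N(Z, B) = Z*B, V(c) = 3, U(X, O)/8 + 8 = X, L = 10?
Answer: -2171225/549 ≈ -3954.9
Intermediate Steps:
U(X, O) = -64 + 8*X
N(Z, B) = B*Z
t(W) = 3*(180 + W)/(32 + W) (t(W) = 3*((W + 180)/(W + (-64 + 8*12))) = 3*((180 + W)/(W + (-64 + 96))) = 3*((180 + W)/(W + 32)) = 3*((180 + W)/(32 + W)) = 3*(180 + W)/(32 + W))
-62035/t(N(1, V(1))) = -62035*(32 + 3*1)/(3*(180 + 3*1)) = -62035*(32 + 3)/(3*(180 + 3)) = -62035/(3*183/35) = -62035/(3*(1/35)*183) = -62035/549/35 = -62035*35/549 = -2171225/549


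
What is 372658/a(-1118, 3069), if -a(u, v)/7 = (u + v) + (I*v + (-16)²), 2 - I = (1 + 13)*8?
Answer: 372658/2347681 ≈ 0.15873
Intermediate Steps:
I = -110 (I = 2 - (1 + 13)*8 = 2 - 14*8 = 2 - 1*112 = 2 - 112 = -110)
a(u, v) = -1792 - 7*u + 763*v (a(u, v) = -7*((u + v) + (-110*v + (-16)²)) = -7*((u + v) + (-110*v + 256)) = -7*((u + v) + (256 - 110*v)) = -7*(256 + u - 109*v) = -1792 - 7*u + 763*v)
372658/a(-1118, 3069) = 372658/(-1792 - 7*(-1118) + 763*3069) = 372658/(-1792 + 7826 + 2341647) = 372658/2347681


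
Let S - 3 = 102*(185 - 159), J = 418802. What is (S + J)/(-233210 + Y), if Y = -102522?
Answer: -421457/335732 ≈ -1.2553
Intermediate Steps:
S = 2655 (S = 3 + 102*(185 - 159) = 3 + 102*26 = 3 + 2652 = 2655)
(S + J)/(-233210 + Y) = (2655 + 418802)/(-233210 - 102522) = 421457/(-335732) = 421457*(-1/335732) = -421457/335732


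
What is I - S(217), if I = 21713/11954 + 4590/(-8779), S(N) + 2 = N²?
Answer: -4941370194875/104944166 ≈ -47086.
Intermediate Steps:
S(N) = -2 + N²
I = 135749567/104944166 (I = 21713*(1/11954) + 4590*(-1/8779) = 21713/11954 - 4590/8779 = 135749567/104944166 ≈ 1.2935)
I - S(217) = 135749567/104944166 - (-2 + 217²) = 135749567/104944166 - (-2 + 47089) = 135749567/104944166 - 1*47087 = 135749567/104944166 - 47087 = -4941370194875/104944166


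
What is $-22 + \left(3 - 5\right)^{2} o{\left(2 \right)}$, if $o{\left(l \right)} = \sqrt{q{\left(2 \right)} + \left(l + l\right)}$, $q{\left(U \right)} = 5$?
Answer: $-10$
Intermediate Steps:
$o{\left(l \right)} = \sqrt{5 + 2 l}$ ($o{\left(l \right)} = \sqrt{5 + \left(l + l\right)} = \sqrt{5 + 2 l}$)
$-22 + \left(3 - 5\right)^{2} o{\left(2 \right)} = -22 + \left(3 - 5\right)^{2} \sqrt{5 + 2 \cdot 2} = -22 + \left(-2\right)^{2} \sqrt{5 + 4} = -22 + 4 \sqrt{9} = -22 + 4 \cdot 3 = -22 + 12 = -10$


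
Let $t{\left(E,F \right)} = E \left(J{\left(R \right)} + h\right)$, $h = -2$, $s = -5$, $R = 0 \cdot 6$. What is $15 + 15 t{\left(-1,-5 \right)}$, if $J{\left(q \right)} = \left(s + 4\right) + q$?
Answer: $60$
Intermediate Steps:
$R = 0$
$J{\left(q \right)} = -1 + q$ ($J{\left(q \right)} = \left(-5 + 4\right) + q = -1 + q$)
$t{\left(E,F \right)} = - 3 E$ ($t{\left(E,F \right)} = E \left(\left(-1 + 0\right) - 2\right) = E \left(-1 - 2\right) = E \left(-3\right) = - 3 E$)
$15 + 15 t{\left(-1,-5 \right)} = 15 + 15 \left(\left(-3\right) \left(-1\right)\right) = 15 + 15 \cdot 3 = 15 + 45 = 60$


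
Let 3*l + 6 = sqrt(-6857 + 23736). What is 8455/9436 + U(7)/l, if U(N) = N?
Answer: 143596501/158930548 + 21*sqrt(16879)/16843 ≈ 1.0655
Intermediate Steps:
l = -2 + sqrt(16879)/3 (l = -2 + sqrt(-6857 + 23736)/3 = -2 + sqrt(16879)/3 ≈ 41.306)
8455/9436 + U(7)/l = 8455/9436 + 7/(-2 + sqrt(16879)/3)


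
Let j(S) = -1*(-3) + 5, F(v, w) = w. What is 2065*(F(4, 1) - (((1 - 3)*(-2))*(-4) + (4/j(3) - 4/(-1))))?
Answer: 51625/2 ≈ 25813.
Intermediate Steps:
j(S) = 8 (j(S) = 3 + 5 = 8)
2065*(F(4, 1) - (((1 - 3)*(-2))*(-4) + (4/j(3) - 4/(-1)))) = 2065*(1 - (((1 - 3)*(-2))*(-4) + (4/8 - 4/(-1)))) = 2065*(1 - (-2*(-2)*(-4) + (4*(⅛) - 4*(-1)))) = 2065*(1 - (4*(-4) + (½ + 4))) = 2065*(1 - (-16 + 9/2)) = 2065*(1 - 1*(-23/2)) = 2065*(1 + 23/2) = 2065*(25/2) = 51625/2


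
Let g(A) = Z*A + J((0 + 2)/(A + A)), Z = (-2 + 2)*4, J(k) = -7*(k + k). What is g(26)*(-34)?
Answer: 238/13 ≈ 18.308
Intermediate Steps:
J(k) = -14*k
Z = 0 (Z = 0*4 = 0)
g(A) = -14/A (g(A) = 0*A - 14*(0 + 2)/(A + A) = 0 - 28/(2*A) = 0 - 28*1/(2*A) = 0 - 14/A = -14/A)
g(26)*(-34) = -14/26*(-34) = -14*1/26*(-34) = -7/13*(-34) = 238/13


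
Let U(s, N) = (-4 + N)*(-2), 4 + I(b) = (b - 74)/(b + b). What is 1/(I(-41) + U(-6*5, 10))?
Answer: -82/1197 ≈ -0.068505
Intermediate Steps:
I(b) = -4 + (-74 + b)/(2*b) (I(b) = -4 + (b - 74)/(b + b) = -4 + (-74 + b)/((2*b)) = -4 + (-74 + b)*(1/(2*b)) = -4 + (-74 + b)/(2*b))
U(s, N) = 8 - 2*N
1/(I(-41) + U(-6*5, 10)) = 1/((-7/2 - 37/(-41)) + (8 - 2*10)) = 1/((-7/2 - 37*(-1/41)) + (8 - 20)) = 1/((-7/2 + 37/41) - 12) = 1/(-213/82 - 12) = 1/(-1197/82) = -82/1197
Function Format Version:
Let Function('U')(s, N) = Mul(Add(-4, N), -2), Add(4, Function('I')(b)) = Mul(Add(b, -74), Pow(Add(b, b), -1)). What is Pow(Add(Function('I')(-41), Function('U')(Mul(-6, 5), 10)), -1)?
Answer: Rational(-82, 1197) ≈ -0.068505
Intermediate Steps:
Function('I')(b) = Add(-4, Mul(Rational(1, 2), Pow(b, -1), Add(-74, b))) (Function('I')(b) = Add(-4, Mul(Add(b, -74), Pow(Add(b, b), -1))) = Add(-4, Mul(Add(-74, b), Pow(Mul(2, b), -1))) = Add(-4, Mul(Add(-74, b), Mul(Rational(1, 2), Pow(b, -1)))) = Add(-4, Mul(Rational(1, 2), Pow(b, -1), Add(-74, b))))
Function('U')(s, N) = Add(8, Mul(-2, N))
Pow(Add(Function('I')(-41), Function('U')(Mul(-6, 5), 10)), -1) = Pow(Add(Add(Rational(-7, 2), Mul(-37, Pow(-41, -1))), Add(8, Mul(-2, 10))), -1) = Pow(Add(Add(Rational(-7, 2), Mul(-37, Rational(-1, 41))), Add(8, -20)), -1) = Pow(Add(Add(Rational(-7, 2), Rational(37, 41)), -12), -1) = Pow(Add(Rational(-213, 82), -12), -1) = Pow(Rational(-1197, 82), -1) = Rational(-82, 1197)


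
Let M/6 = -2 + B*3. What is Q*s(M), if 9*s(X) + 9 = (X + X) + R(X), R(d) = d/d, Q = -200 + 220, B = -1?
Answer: -1360/9 ≈ -151.11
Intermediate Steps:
Q = 20
R(d) = 1
M = -30 (M = 6*(-2 - 1*3) = 6*(-2 - 3) = 6*(-5) = -30)
s(X) = -8/9 + 2*X/9 (s(X) = -1 + ((X + X) + 1)/9 = -1 + (2*X + 1)/9 = -1 + (1 + 2*X)/9 = -1 + (⅑ + 2*X/9) = -8/9 + 2*X/9)
Q*s(M) = 20*(-8/9 + (2/9)*(-30)) = 20*(-8/9 - 20/3) = 20*(-68/9) = -1360/9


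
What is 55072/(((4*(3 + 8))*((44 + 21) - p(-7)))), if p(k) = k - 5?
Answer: 13768/847 ≈ 16.255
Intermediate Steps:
p(k) = -5 + k
55072/(((4*(3 + 8))*((44 + 21) - p(-7)))) = 55072/(((4*(3 + 8))*((44 + 21) - (-5 - 7)))) = 55072/(((4*11)*(65 - 1*(-12)))) = 55072/((44*(65 + 12))) = 55072/((44*77)) = 55072/3388 = 55072*(1/3388) = 13768/847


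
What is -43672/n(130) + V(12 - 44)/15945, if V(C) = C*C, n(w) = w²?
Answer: -33952222/13473525 ≈ -2.5199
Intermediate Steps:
V(C) = C²
-43672/n(130) + V(12 - 44)/15945 = -43672/(130²) + (12 - 44)²/15945 = -43672/16900 + (-32)²*(1/15945) = -43672*1/16900 + 1024*(1/15945) = -10918/4225 + 1024/15945 = -33952222/13473525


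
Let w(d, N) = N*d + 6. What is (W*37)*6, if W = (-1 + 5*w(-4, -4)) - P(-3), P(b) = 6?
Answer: 22866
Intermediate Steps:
w(d, N) = 6 + N*d
W = 103 (W = (-1 + 5*(6 - 4*(-4))) - 1*6 = (-1 + 5*(6 + 16)) - 6 = (-1 + 5*22) - 6 = (-1 + 110) - 6 = 109 - 6 = 103)
(W*37)*6 = (103*37)*6 = 3811*6 = 22866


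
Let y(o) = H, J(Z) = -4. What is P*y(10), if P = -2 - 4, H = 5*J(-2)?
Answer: 120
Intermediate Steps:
H = -20 (H = 5*(-4) = -20)
P = -6
y(o) = -20
P*y(10) = -6*(-20) = 120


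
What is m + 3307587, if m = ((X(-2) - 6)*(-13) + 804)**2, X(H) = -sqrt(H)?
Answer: 4085173 + 22932*I*sqrt(2) ≈ 4.0852e+6 + 32431.0*I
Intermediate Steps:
m = (882 + 13*I*sqrt(2))**2 (m = ((-sqrt(-2) - 6)*(-13) + 804)**2 = ((-I*sqrt(2) - 6)*(-13) + 804)**2 = ((-6 - I*sqrt(2))*(-13) + 804)**2 = ((78 + 13*I*sqrt(2)) + 804)**2 = (882 + 13*I*sqrt(2))**2 ≈ 7.7759e+5 + 32431.0*I)
m + 3307587 = (777586 + 22932*I*sqrt(2)) + 3307587 = 4085173 + 22932*I*sqrt(2)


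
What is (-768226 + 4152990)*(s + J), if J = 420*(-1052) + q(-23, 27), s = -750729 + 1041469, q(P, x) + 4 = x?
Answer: -511359990828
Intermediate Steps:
q(P, x) = -4 + x
s = 290740
J = -441817 (J = 420*(-1052) + (-4 + 27) = -441840 + 23 = -441817)
(-768226 + 4152990)*(s + J) = (-768226 + 4152990)*(290740 - 441817) = 3384764*(-151077) = -511359990828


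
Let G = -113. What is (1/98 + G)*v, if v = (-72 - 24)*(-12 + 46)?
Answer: 18071136/49 ≈ 3.6880e+5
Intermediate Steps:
v = -3264 (v = -96*34 = -3264)
(1/98 + G)*v = (1/98 - 113)*(-3264) = -11073/98*(-3264) = 18071136/49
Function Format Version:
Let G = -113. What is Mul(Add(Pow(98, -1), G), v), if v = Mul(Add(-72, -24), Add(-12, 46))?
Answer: Rational(18071136, 49) ≈ 3.6880e+5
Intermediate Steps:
v = -3264 (v = Mul(-96, 34) = -3264)
Mul(Add(Pow(98, -1), G), v) = Mul(Add(Pow(98, -1), -113), -3264) = Mul(Add(Rational(1, 98), -113), -3264) = Mul(Rational(-11073, 98), -3264) = Rational(18071136, 49)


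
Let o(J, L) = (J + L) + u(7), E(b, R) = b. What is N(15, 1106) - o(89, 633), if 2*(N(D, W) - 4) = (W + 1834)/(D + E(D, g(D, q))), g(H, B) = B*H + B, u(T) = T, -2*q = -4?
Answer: -676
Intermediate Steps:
q = 2 (q = -1/2*(-4) = 2)
g(H, B) = B + B*H
o(J, L) = 7 + J + L (o(J, L) = (J + L) + 7 = 7 + J + L)
N(D, W) = 4 + (1834 + W)/(4*D) (N(D, W) = 4 + ((W + 1834)/(D + D))/2 = 4 + ((1834 + W)/((2*D)))/2 = 4 + ((1834 + W)*(1/(2*D)))/2 = 4 + ((1834 + W)/(2*D))/2 = 4 + (1834 + W)/(4*D))
N(15, 1106) - o(89, 633) = (1/4)*(1834 + 1106 + 16*15)/15 - (7 + 89 + 633) = (1/4)*(1/15)*(1834 + 1106 + 240) - 1*729 = (1/4)*(1/15)*3180 - 729 = 53 - 729 = -676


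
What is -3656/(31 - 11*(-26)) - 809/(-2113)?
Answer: -7468675/669821 ≈ -11.150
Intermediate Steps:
-3656/(31 - 11*(-26)) - 809/(-2113) = -3656/(31 + 286) - 809*(-1/2113) = -3656/317 + 809/2113 = -7468675/669821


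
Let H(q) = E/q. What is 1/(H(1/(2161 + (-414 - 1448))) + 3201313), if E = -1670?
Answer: 1/2701983 ≈ 3.7010e-7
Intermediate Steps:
H(q) = -1670/q
1/(H(1/(2161 + (-414 - 1448))) + 3201313) = 1/(-1670/(1/(2161 + (-414 - 1448))) + 3201313) = 1/(-1670/(1/(2161 - 1862)) + 3201313) = 1/(-1670/(1/299) + 3201313) = 1/(-1670/1/299 + 3201313) = 1/(-1670*299 + 3201313) = 1/(-499330 + 3201313) = 1/2701983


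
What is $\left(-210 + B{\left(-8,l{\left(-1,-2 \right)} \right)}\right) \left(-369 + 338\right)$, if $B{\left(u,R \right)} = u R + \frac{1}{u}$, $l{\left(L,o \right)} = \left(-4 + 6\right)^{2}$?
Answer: $\frac{60047}{8} \approx 7505.9$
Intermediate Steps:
$l{\left(L,o \right)} = 4$ ($l{\left(L,o \right)} = 2^{2} = 4$)
$B{\left(u,R \right)} = \frac{1}{u} + R u$ ($B{\left(u,R \right)} = R u + \frac{1}{u} = \frac{1}{u} + R u$)
$\left(-210 + B{\left(-8,l{\left(-1,-2 \right)} \right)}\right) \left(-369 + 338\right) = \left(-210 + \left(\frac{1}{-8} + 4 \left(-8\right)\right)\right) \left(-369 + 338\right) = \left(-210 - \frac{257}{8}\right) \left(-31\right) = \left(- \frac{1937}{8}\right) \left(-31\right) = \frac{60047}{8}$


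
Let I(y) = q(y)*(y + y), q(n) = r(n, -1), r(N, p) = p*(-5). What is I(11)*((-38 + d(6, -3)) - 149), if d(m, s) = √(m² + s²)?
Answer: -20570 + 330*√5 ≈ -19832.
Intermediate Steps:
r(N, p) = -5*p
q(n) = 5 (q(n) = -5*(-1) = 5)
I(y) = 10*y (I(y) = 5*(y + y) = 5*(2*y) = 10*y)
I(11)*((-38 + d(6, -3)) - 149) = (10*11)*((-38 + √(6² + (-3)²)) - 149) = 110*((-38 + √(36 + 9)) - 149) = 110*((-38 + √45) - 149) = 110*((-38 + 3*√5) - 149) = 110*(-187 + 3*√5) = -20570 + 330*√5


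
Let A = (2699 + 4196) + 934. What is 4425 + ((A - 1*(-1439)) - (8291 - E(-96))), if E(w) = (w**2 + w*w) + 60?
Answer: 23894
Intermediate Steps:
A = 7829 (A = 6895 + 934 = 7829)
E(w) = 60 + 2*w**2 (E(w) = (w**2 + w**2) + 60 = 2*w**2 + 60 = 60 + 2*w**2)
4425 + ((A - 1*(-1439)) - (8291 - E(-96))) = 4425 + ((7829 - 1*(-1439)) - (8291 - (60 + 2*(-96)**2))) = 4425 + ((7829 + 1439) - (8291 - (60 + 2*9216))) = 4425 + (9268 - (8291 - (60 + 18432))) = 4425 + (9268 - (8291 - 1*18492)) = 4425 + (9268 - (8291 - 18492)) = 4425 + (9268 - 1*(-10201)) = 4425 + (9268 + 10201) = 4425 + 19469 = 23894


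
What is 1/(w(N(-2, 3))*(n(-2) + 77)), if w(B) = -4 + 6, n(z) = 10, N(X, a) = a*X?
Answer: 1/174 ≈ 0.0057471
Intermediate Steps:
N(X, a) = X*a
w(B) = 2
1/(w(N(-2, 3))*(n(-2) + 77)) = 1/(2*(10 + 77)) = 1/(2*87) = 1/174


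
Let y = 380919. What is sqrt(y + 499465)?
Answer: 16*sqrt(3439) ≈ 938.29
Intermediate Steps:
sqrt(y + 499465) = sqrt(380919 + 499465) = sqrt(880384) = 16*sqrt(3439)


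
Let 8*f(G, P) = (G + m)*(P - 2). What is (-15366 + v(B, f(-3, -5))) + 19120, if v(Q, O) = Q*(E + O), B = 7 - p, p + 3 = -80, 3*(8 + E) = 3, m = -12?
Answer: 17221/4 ≈ 4305.3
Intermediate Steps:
E = -7 (E = -8 + (⅓)*3 = -8 + 1 = -7)
p = -83 (p = -3 - 80 = -83)
B = 90 (B = 7 - 1*(-83) = 7 + 83 = 90)
f(G, P) = (-12 + G)*(-2 + P)/8 (f(G, P) = ((G - 12)*(P - 2))/8 = ((-12 + G)*(-2 + P))/8 = (-12 + G)*(-2 + P)/8)
v(Q, O) = Q*(-7 + O)
(-15366 + v(B, f(-3, -5))) + 19120 = (-15366 + 90*(-7 + (3 - 3/2*(-5) - ¼*(-3) + (⅛)*(-3)*(-5)))) + 19120 = (-15366 + 90*(-7 + (3 + 15/2 + ¾ + 15/8))) + 19120 = (-15366 + 90*(-7 + 105/8)) + 19120 = (-15366 + 90*(49/8)) + 19120 = (-15366 + 2205/4) + 19120 = -59259/4 + 19120 = 17221/4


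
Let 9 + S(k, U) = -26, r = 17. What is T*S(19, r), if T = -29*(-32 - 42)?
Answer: -75110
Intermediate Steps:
S(k, U) = -35 (S(k, U) = -9 - 26 = -35)
T = 2146 (T = -29*(-74) = 2146)
T*S(19, r) = 2146*(-35) = -75110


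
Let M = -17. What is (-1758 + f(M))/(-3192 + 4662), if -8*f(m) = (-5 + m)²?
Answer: -3637/2940 ≈ -1.2371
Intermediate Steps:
f(m) = -(-5 + m)²/8
(-1758 + f(M))/(-3192 + 4662) = (-1758 - (-5 - 17)²/8)/(-3192 + 4662) = (-1758 - ⅛*(-22)²)/1470 = (-1758 - ⅛*484)*(1/1470) = (-1758 - 121/2)*(1/1470) = -3637/2*1/1470 = -3637/2940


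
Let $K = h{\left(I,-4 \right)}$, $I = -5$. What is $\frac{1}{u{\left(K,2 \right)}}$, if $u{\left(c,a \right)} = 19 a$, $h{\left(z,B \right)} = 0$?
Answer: $\frac{1}{38} \approx 0.026316$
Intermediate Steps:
$K = 0$
$\frac{1}{u{\left(K,2 \right)}} = \frac{1}{19 \cdot 2} = \frac{1}{38}$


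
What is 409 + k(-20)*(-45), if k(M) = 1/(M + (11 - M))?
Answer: 4454/11 ≈ 404.91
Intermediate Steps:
k(M) = 1/11
409 + k(-20)*(-45) = 409 + (1/11)*(-45) = 409 - 45/11 = 4454/11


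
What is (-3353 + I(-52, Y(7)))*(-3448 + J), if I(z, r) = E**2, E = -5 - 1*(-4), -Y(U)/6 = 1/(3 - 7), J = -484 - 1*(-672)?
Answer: 10927520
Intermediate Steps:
J = 188 (J = -484 + 672 = 188)
Y(U) = 3/2 (Y(U) = -6/(3 - 7) = -6/(-4) = -6*(-1/4) = 3/2)
E = -1 (E = -5 + 4 = -1)
I(z, r) = 1 (I(z, r) = (-1)**2 = 1)
(-3353 + I(-52, Y(7)))*(-3448 + J) = (-3353 + 1)*(-3448 + 188) = -3352*(-3260) = 10927520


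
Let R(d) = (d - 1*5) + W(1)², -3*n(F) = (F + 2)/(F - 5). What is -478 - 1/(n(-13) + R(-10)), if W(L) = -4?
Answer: -20608/43 ≈ -479.26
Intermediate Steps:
n(F) = -(2 + F)/(3*(-5 + F)) (n(F) = -(F + 2)/(3*(F - 5)) = -(2 + F)/(3*(-5 + F)))
R(d) = 11 + d (R(d) = (d - 1*5) + (-4)² = (d - 5) + 16 = (-5 + d) + 16 = 11 + d)
-478 - 1/(n(-13) + R(-10)) = -478 - 1/((-2 - 1*(-13))/(3*(-5 - 13)) + (11 - 10)) = -478 - 1/((⅓)*(-2 + 13)/(-18) + 1) = -478 - 1/((⅓)*(-1/18)*11 + 1) = -478 - 1/(-11/54 + 1) = -478 - 1/43/54 = -478 - 1*54/43 = -478 - 54/43 = -20608/43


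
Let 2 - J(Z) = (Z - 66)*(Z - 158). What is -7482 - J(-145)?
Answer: 56449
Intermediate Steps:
J(Z) = 2 - (-158 + Z)*(-66 + Z) (J(Z) = 2 - (Z - 66)*(Z - 158) = 2 - (-66 + Z)*(-158 + Z) = 2 - (-158 + Z)*(-66 + Z))
-7482 - J(-145) = -7482 - (-10426 - 1*(-145)**2 + 224*(-145)) = -7482 - (-10426 - 1*21025 - 32480) = -7482 - (-10426 - 21025 - 32480) = -7482 - 1*(-63931) = -7482 + 63931 = 56449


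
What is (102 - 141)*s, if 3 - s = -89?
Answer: -3588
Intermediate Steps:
s = 92 (s = 3 - 1*(-89) = 3 + 89 = 92)
(102 - 141)*s = (102 - 141)*92 = -39*92 = -3588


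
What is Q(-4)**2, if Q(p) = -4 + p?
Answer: 64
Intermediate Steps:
Q(-4)**2 = (-4 - 4)**2 = (-8)**2 = 64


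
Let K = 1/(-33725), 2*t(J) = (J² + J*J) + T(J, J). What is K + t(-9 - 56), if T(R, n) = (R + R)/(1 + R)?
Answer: 9121432061/2158400 ≈ 4226.0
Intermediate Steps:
T(R, n) = 2*R/(1 + R) (T(R, n) = (2*R)/(1 + R) = 2*R/(1 + R))
t(J) = J² + J/(1 + J) (t(J) = ((J² + J*J) + 2*J/(1 + J))/2 = ((J² + J²) + 2*J/(1 + J))/2 = (2*J² + 2*J/(1 + J))/2 = J² + J/(1 + J))
K = -1/33725 ≈ -2.9652e-5
K + t(-9 - 56) = -1/33725 + (-9 - 56)*(1 + (-9 - 56)*(1 + (-9 - 56)))/(1 + (-9 - 56)) = -1/33725 - 65*(1 - 65*(1 - 65))/(1 - 65) = -1/33725 - 65*(1 - 65*(-64))/(-64) = -1/33725 - 65*(-1/64)*(1 + 4160) = -1/33725 - 65*(-1/64)*4161 = -1/33725 + 270465/64 = 9121432061/2158400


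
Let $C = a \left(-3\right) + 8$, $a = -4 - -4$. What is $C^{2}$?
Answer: $64$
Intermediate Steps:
$a = 0$ ($a = -4 + 4 = 0$)
$C = 8$ ($C = 0 \left(-3\right) + 8 = 0 + 8 = 8$)
$C^{2} = 8^{2} = 64$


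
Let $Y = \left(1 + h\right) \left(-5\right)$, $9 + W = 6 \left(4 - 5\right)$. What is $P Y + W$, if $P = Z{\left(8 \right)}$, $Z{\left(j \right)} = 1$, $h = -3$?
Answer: $-5$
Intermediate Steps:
$P = 1$
$W = -15$ ($W = -9 + 6 \left(4 - 5\right) = -9 + 6 \left(-1\right) = -9 - 6 = -15$)
$Y = 10$ ($Y = \left(1 - 3\right) \left(-5\right) = \left(-2\right) \left(-5\right) = 10$)
$P Y + W = 1 \cdot 10 - 15 = 10 - 15 = -5$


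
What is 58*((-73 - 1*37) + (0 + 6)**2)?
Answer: -4292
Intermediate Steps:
58*((-73 - 1*37) + (0 + 6)**2) = 58*((-73 - 37) + 6**2) = 58*(-110 + 36) = 58*(-74) = -4292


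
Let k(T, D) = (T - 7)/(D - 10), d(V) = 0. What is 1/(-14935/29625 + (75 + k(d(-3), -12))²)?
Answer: 2867700/16266524617 ≈ 0.00017629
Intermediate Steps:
k(T, D) = (-7 + T)/(-10 + D)
1/(-14935/29625 + (75 + k(d(-3), -12))²) = 1/(-14935/29625 + (75 + (-7 + 0)/(-10 - 12))²) = 1/(-14935*1/29625 + (75 - 7/(-22))²) = 1/(-2987/5925 + (75 - 1/22*(-7))²) = 1/(-2987/5925 + (75 + 7/22)²) = 1/(-2987/5925 + (1657/22)²) = 1/(-2987/5925 + 2745649/484) = 1/(16266524617/2867700) = 2867700/16266524617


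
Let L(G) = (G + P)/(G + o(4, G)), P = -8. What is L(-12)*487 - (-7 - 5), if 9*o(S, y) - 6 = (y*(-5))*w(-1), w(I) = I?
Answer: 4978/9 ≈ 553.11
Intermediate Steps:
o(S, y) = ⅔ + 5*y/9 (o(S, y) = ⅔ + ((y*(-5))*(-1))/9 = ⅔ + (-5*y*(-1))/9 = ⅔ + (5*y)/9 = ⅔ + 5*y/9)
L(G) = (-8 + G)/(⅔ + 14*G/9) (L(G) = (G - 8)/(G + (⅔ + 5*G/9)) = (-8 + G)/(⅔ + 14*G/9))
L(-12)*487 - (-7 - 5) = (9*(-8 - 12)/(2*(3 + 7*(-12))))*487 - (-7 - 5) = ((9/2)*(-20)/(3 - 84))*487 - 1*(-12) = ((9/2)*(-20)/(-81))*487 + 12 = ((9/2)*(-1/81)*(-20))*487 + 12 = (10/9)*487 + 12 = 4870/9 + 12 = 4978/9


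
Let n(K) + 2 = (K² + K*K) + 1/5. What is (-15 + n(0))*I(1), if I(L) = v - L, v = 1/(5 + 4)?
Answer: 224/15 ≈ 14.933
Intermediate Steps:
n(K) = -9/5 + 2*K² (n(K) = -2 + ((K² + K*K) + 1/5) = -2 + ((K² + K²) + ⅕) = -2 + (2*K² + ⅕) = -2 + (⅕ + 2*K²) = -9/5 + 2*K²)
v = ⅑ (v = 1/9 = ⅑ ≈ 0.11111)
I(L) = ⅑ - L
(-15 + n(0))*I(1) = (-15 + (-9/5 + 2*0²))*(⅑ - 1*1) = (-15 + (-9/5 + 2*0))*(⅑ - 1) = (-15 + (-9/5 + 0))*(-8/9) = (-15 - 9/5)*(-8/9) = -84/5*(-8/9) = 224/15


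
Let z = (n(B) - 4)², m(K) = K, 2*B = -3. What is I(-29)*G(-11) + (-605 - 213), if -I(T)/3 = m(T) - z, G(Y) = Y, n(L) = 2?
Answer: -1907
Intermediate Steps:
B = -3/2 (B = (½)*(-3) = -3/2 ≈ -1.5000)
z = 4 (z = (2 - 4)² = (-2)² = 4)
I(T) = 12 - 3*T (I(T) = -3*(T - 1*4) = -3*(T - 4) = -3*(-4 + T) = 12 - 3*T)
I(-29)*G(-11) + (-605 - 213) = (12 - 3*(-29))*(-11) + (-605 - 213) = (12 + 87)*(-11) - 818 = 99*(-11) - 818 = -1089 - 818 = -1907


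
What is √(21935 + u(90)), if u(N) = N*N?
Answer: √30035 ≈ 173.31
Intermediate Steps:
u(N) = N²
√(21935 + u(90)) = √(21935 + 90²) = √(21935 + 8100) = √30035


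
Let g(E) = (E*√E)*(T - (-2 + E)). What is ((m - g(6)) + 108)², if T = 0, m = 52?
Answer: 29056 + 7680*√6 ≈ 47868.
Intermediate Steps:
g(E) = E^(3/2)*(2 - E) (g(E) = (E*√E)*(0 - (-2 + E)) = E^(3/2)*(0 + (2 - E)) = E^(3/2)*(2 - E))
((m - g(6)) + 108)² = ((52 - 6^(3/2)*(2 - 1*6)) + 108)² = ((52 - 6*√6*(2 - 6)) + 108)² = ((52 - 6*√6*(-4)) + 108)² = ((52 - (-24)*√6) + 108)² = ((52 + 24*√6) + 108)² = (160 + 24*√6)²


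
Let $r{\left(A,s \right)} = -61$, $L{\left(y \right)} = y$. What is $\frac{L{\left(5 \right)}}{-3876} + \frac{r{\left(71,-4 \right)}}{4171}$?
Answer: $- \frac{257291}{16166796} \approx -0.015915$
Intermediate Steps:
$\frac{L{\left(5 \right)}}{-3876} + \frac{r{\left(71,-4 \right)}}{4171} = \frac{5}{-3876} - \frac{61}{4171} = 5 \left(- \frac{1}{3876}\right) - \frac{61}{4171} = - \frac{5}{3876} - \frac{61}{4171} = - \frac{257291}{16166796}$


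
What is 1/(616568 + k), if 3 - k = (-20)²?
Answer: 1/616171 ≈ 1.6229e-6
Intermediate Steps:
k = -397 (k = 3 - 1*(-20)² = 3 - 1*400 = 3 - 400 = -397)
1/(616568 + k) = 1/(616568 - 397) = 1/616171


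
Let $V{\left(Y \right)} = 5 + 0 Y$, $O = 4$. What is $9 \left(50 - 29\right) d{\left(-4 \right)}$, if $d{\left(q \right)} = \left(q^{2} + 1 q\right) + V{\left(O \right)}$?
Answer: $3213$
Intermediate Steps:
$V{\left(Y \right)} = 5$ ($V{\left(Y \right)} = 5 + 0 = 5$)
$d{\left(q \right)} = 5 + q + q^{2}$ ($d{\left(q \right)} = \left(q^{2} + 1 q\right) + 5 = \left(q^{2} + q\right) + 5 = \left(q + q^{2}\right) + 5 = 5 + q + q^{2}$)
$9 \left(50 - 29\right) d{\left(-4 \right)} = 9 \left(50 - 29\right) \left(5 - 4 + \left(-4\right)^{2}\right) = 9 \cdot 21 \left(5 - 4 + 16\right) = 189 \cdot 17 = 3213$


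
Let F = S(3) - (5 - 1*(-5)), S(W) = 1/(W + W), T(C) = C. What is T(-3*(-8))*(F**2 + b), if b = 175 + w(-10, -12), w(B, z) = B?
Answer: 18842/3 ≈ 6280.7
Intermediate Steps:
S(W) = 1/(2*W)
F = -59/6 (F = (1/2)/3 - (5 - 1*(-5)) = (1/2)*(1/3) - (5 + 5) = 1/6 - 1*10 = 1/6 - 10 = -59/6 ≈ -9.8333)
b = 165 (b = 175 - 10 = 165)
T(-3*(-8))*(F**2 + b) = (-3*(-8))*((-59/6)**2 + 165) = 24*(3481/36 + 165) = 24*(9421/36) = 18842/3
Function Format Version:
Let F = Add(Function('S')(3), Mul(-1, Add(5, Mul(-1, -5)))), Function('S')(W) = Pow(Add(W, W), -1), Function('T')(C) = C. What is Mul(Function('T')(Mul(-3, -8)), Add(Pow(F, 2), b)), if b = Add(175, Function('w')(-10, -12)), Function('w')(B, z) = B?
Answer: Rational(18842, 3) ≈ 6280.7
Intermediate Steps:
Function('S')(W) = Mul(Rational(1, 2), Pow(W, -1)) (Function('S')(W) = Pow(Mul(2, W), -1) = Mul(Rational(1, 2), Pow(W, -1)))
F = Rational(-59, 6) (F = Add(Mul(Rational(1, 2), Pow(3, -1)), Mul(-1, Add(5, Mul(-1, -5)))) = Add(Mul(Rational(1, 2), Rational(1, 3)), Mul(-1, Add(5, 5))) = Add(Rational(1, 6), Mul(-1, 10)) = Add(Rational(1, 6), -10) = Rational(-59, 6) ≈ -9.8333)
b = 165 (b = Add(175, -10) = 165)
Mul(Function('T')(Mul(-3, -8)), Add(Pow(F, 2), b)) = Mul(Mul(-3, -8), Add(Pow(Rational(-59, 6), 2), 165)) = Mul(24, Add(Rational(3481, 36), 165)) = Mul(24, Rational(9421, 36)) = Rational(18842, 3)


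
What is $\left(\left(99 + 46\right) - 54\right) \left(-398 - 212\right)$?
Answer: $-55510$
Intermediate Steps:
$\left(\left(99 + 46\right) - 54\right) \left(-398 - 212\right) = \left(145 - 54\right) \left(-610\right) = 91 \left(-610\right) = -55510$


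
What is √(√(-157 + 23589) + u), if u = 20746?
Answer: √(20746 + 2*√5858) ≈ 144.57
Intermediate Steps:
√(√(-157 + 23589) + u) = √(√(-157 + 23589) + 20746) = √(√23432 + 20746) = √(2*√5858 + 20746) = √(20746 + 2*√5858)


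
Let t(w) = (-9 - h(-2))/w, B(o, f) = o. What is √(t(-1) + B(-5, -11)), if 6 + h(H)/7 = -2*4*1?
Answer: I*√94 ≈ 9.6954*I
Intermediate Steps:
h(H) = -98 (h(H) = -42 + 7*(-2*4*1) = -42 + 7*(-8*1) = -42 + 7*(-8) = -42 - 56 = -98)
t(w) = 89/w (t(w) = (-9 - 1*(-98))/w = (-9 + 98)/w = 89/w)
√(t(-1) + B(-5, -11)) = √(89/(-1) - 5) = √(89*(-1) - 5) = √(-89 - 5) = √(-94) = I*√94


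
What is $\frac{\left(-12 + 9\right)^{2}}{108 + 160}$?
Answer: $\frac{9}{268} \approx 0.033582$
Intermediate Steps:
$\frac{\left(-12 + 9\right)^{2}}{108 + 160} = \frac{\left(-3\right)^{2}}{268} = \frac{1}{268} \cdot 9 = \frac{9}{268}$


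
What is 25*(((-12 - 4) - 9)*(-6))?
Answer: 3750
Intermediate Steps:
25*(((-12 - 4) - 9)*(-6)) = 25*((-16 - 9)*(-6)) = 25*(-25*(-6)) = 25*150 = 3750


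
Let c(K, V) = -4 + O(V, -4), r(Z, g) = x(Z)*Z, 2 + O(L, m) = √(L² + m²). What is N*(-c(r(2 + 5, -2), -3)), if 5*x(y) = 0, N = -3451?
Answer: -3451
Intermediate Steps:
x(y) = 0 (x(y) = (⅕)*0 = 0)
O(L, m) = -2 + √(L² + m²)
r(Z, g) = 0 (r(Z, g) = 0*Z = 0)
c(K, V) = -6 + √(16 + V²) (c(K, V) = -4 + (-2 + √(V² + (-4)²)) = -4 + (-2 + √(V² + 16)) = -4 + (-2 + √(16 + V²)) = -6 + √(16 + V²))
N*(-c(r(2 + 5, -2), -3)) = -(-3451)*(-6 + √(16 + (-3)²)) = -(-3451)*(-6 + √(16 + 9)) = -(-3451)*(-6 + √25) = -(-3451)*(-6 + 5) = -(-3451)*(-1) = -3451*1 = -3451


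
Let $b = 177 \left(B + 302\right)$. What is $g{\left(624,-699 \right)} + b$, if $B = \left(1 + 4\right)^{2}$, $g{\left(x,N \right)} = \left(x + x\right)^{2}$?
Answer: $1615383$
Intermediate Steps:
$g{\left(x,N \right)} = 4 x^{2}$ ($g{\left(x,N \right)} = \left(2 x\right)^{2} = 4 x^{2}$)
$B = 25$ ($B = 5^{2} = 25$)
$b = 57879$ ($b = 177 \left(25 + 302\right) = 177 \cdot 327 = 57879$)
$g{\left(624,-699 \right)} + b = 4 \cdot 624^{2} + 57879 = 4 \cdot 389376 + 57879 = 1557504 + 57879 = 1615383$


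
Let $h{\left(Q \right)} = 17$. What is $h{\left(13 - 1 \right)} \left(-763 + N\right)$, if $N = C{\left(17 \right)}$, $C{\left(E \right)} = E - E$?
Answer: $-12971$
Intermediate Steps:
$C{\left(E \right)} = 0$
$N = 0$
$h{\left(13 - 1 \right)} \left(-763 + N\right) = 17 \left(-763 + 0\right) = 17 \left(-763\right) = -12971$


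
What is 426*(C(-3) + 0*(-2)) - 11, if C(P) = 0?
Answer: -11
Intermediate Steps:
426*(C(-3) + 0*(-2)) - 11 = 426*(0 + 0*(-2)) - 11 = 426*(0 + 0) - 11 = 426*0 - 11 = 0 - 11 = -11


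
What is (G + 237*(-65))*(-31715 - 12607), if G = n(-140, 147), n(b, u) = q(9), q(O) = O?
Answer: 682381512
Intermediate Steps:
n(b, u) = 9
G = 9
(G + 237*(-65))*(-31715 - 12607) = (9 + 237*(-65))*(-31715 - 12607) = (9 - 15405)*(-44322) = -15396*(-44322) = 682381512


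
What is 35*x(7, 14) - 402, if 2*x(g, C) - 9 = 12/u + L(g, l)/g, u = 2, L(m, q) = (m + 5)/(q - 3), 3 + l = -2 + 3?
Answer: -291/2 ≈ -145.50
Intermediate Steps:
l = -2 (l = -3 + (-2 + 3) = -3 + 1 = -2)
L(m, q) = (5 + m)/(-3 + q)
x(g, C) = 15/2 + (-1 - g/5)/(2*g) (x(g, C) = 9/2 + (12/2 + ((5 + g)/(-3 - 2))/g)/2 = 9/2 + (12*(½) + ((5 + g)/(-5))/g)/2 = 9/2 + (6 + (-(5 + g)/5)/g)/2 = 9/2 + (6 + (-1 - g/5)/g)/2 = 9/2 + (3 + (-1 - g/5)/(2*g)) = 15/2 + (-1 - g/5)/(2*g))
35*x(7, 14) - 402 = 35*((⅒)*(-5 + 74*7)/7) - 402 = 35*((⅒)*(⅐)*(-5 + 518)) - 402 = 35*((⅒)*(⅐)*513) - 402 = 35*(513/70) - 402 = 513/2 - 402 = -291/2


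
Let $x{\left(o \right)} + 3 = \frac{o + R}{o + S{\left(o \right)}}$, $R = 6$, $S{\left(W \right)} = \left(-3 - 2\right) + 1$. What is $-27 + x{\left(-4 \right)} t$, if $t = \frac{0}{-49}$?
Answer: $-27$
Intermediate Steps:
$S{\left(W \right)} = -4$ ($S{\left(W \right)} = -5 + 1 = -4$)
$x{\left(o \right)} = -3 + \frac{6 + o}{-4 + o}$ ($x{\left(o \right)} = -3 + \frac{o + 6}{o - 4} = -3 + \frac{6 + o}{-4 + o}$)
$t = 0$ ($t = 0 \left(- \frac{1}{49}\right) = 0$)
$-27 + x{\left(-4 \right)} t = -27 + \frac{2 \left(9 - -4\right)}{-4 - 4} \cdot 0 = -27 + \frac{2 \left(9 + 4\right)}{-8} \cdot 0 = -27 + 2 \left(- \frac{1}{8}\right) 13 \cdot 0 = -27 - 0 = -27 + 0 = -27$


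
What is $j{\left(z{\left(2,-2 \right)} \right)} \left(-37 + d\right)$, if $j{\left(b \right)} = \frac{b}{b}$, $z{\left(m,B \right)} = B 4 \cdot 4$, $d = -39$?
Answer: $-76$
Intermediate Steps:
$z{\left(m,B \right)} = 16 B$ ($z{\left(m,B \right)} = 4 B 4 = 16 B$)
$j{\left(b \right)} = 1$
$j{\left(z{\left(2,-2 \right)} \right)} \left(-37 + d\right) = 1 \left(-37 - 39\right) = 1 \left(-76\right) = -76$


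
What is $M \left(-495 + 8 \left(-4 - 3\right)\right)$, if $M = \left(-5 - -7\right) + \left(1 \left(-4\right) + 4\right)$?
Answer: $-1102$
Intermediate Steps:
$M = 2$ ($M = \left(-5 + 7\right) + \left(-4 + 4\right) = 2 + 0 = 2$)
$M \left(-495 + 8 \left(-4 - 3\right)\right) = 2 \left(-495 + 8 \left(-4 - 3\right)\right) = 2 \left(-495 + 8 \left(-7\right)\right) = 2 \left(-495 - 56\right) = 2 \left(-551\right) = -1102$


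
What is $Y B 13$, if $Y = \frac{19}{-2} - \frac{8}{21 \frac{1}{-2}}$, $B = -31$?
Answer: $\frac{147901}{42} \approx 3521.5$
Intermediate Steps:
$Y = - \frac{367}{42}$ ($Y = 19 \left(- \frac{1}{2}\right) - \frac{8}{21 \left(- \frac{1}{2}\right)} = - \frac{19}{2} - \frac{8}{- \frac{21}{2}} = - \frac{19}{2} - - \frac{16}{21} = - \frac{19}{2} + \frac{16}{21} = - \frac{367}{42} \approx -8.7381$)
$Y B 13 = \left(- \frac{367}{42}\right) \left(-31\right) 13 = \frac{11377}{42} \cdot 13 = \frac{147901}{42}$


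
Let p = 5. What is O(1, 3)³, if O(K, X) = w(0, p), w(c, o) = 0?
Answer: 0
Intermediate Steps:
O(K, X) = 0
O(1, 3)³ = 0³ = 0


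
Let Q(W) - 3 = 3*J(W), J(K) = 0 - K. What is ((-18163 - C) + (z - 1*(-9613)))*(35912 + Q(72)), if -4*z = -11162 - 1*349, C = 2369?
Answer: -1148258335/4 ≈ -2.8706e+8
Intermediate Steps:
J(K) = -K
Q(W) = 3 - 3*W (Q(W) = 3 + 3*(-W) = 3 - 3*W)
z = 11511/4 (z = -(-11162 - 1*349)/4 = -(-11162 - 349)/4 = -1/4*(-11511) = 11511/4 ≈ 2877.8)
((-18163 - C) + (z - 1*(-9613)))*(35912 + Q(72)) = ((-18163 - 1*2369) + (11511/4 - 1*(-9613)))*(35912 + (3 - 3*72)) = ((-18163 - 2369) + (11511/4 + 9613))*(35912 + (3 - 216)) = (-20532 + 49963/4)*(35912 - 213) = -32165/4*35699 = -1148258335/4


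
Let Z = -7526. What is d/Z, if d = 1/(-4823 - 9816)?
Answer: 1/110173114 ≈ 9.0766e-9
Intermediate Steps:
d = -1/14639 (d = 1/(-14639) = -1/14639 ≈ -6.8311e-5)
d/Z = -1/14639/(-7526) = -1/14639*(-1/7526) = 1/110173114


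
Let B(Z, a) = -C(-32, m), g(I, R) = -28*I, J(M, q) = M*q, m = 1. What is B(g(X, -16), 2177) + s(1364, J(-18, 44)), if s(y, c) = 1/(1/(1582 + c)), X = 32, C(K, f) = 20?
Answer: 770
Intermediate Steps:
B(Z, a) = -20 (B(Z, a) = -1*20 = -20)
s(y, c) = 1582 + c
B(g(X, -16), 2177) + s(1364, J(-18, 44)) = -20 + (1582 - 18*44) = -20 + (1582 - 792) = -20 + 790 = 770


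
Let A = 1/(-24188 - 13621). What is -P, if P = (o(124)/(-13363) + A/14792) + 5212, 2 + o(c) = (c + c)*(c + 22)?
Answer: -38931814099840637/7473534738264 ≈ -5209.3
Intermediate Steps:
o(c) = -2 + 2*c*(22 + c) (o(c) = -2 + (c + c)*(c + 22) = -2 + (2*c)*(22 + c) = -2 + 2*c*(22 + c))
A = -1/37809 (A = 1/(-37809) = -1/37809 ≈ -2.6449e-5)
P = 38931814099840637/7473534738264 (P = ((-2 + 2*124² + 44*124)/(-13363) - 1/37809/14792) + 5212 = ((-2 + 2*15376 + 5456)*(-1/13363) - 1/37809*1/14792) + 5212 = ((-2 + 30752 + 5456)*(-1/13363) - 1/559270728) + 5212 = (36206*(-1/13363) - 1/559270728) + 5212 = (-36206/13363 - 1/559270728) + 5212 = -20248955991331/7473534738264 + 5212 = 38931814099840637/7473534738264 ≈ 5209.3)
-P = -1*38931814099840637/7473534738264 = -38931814099840637/7473534738264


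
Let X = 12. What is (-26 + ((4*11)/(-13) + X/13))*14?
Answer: -5180/13 ≈ -398.46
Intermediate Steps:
(-26 + ((4*11)/(-13) + X/13))*14 = (-26 + ((4*11)/(-13) + 12/13))*14 = (-26 + (44*(-1/13) + 12*(1/13)))*14 = (-26 + (-44/13 + 12/13))*14 = (-26 - 32/13)*14 = -370/13*14 = -5180/13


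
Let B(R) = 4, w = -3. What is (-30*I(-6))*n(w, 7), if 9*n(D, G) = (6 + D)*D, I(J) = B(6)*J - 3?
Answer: -810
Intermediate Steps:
I(J) = -3 + 4*J (I(J) = 4*J - 3 = -3 + 4*J)
n(D, G) = D*(6 + D)/9 (n(D, G) = ((6 + D)*D)/9 = (D*(6 + D))/9 = D*(6 + D)/9)
(-30*I(-6))*n(w, 7) = (-30*(-3 + 4*(-6)))*((1/9)*(-3)*(6 - 3)) = (-30*(-3 - 24))*((1/9)*(-3)*3) = -30*(-27)*(-1) = 810*(-1) = -810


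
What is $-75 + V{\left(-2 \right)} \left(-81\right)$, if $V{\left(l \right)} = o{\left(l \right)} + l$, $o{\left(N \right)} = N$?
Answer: $249$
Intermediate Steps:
$V{\left(l \right)} = 2 l$ ($V{\left(l \right)} = l + l = 2 l$)
$-75 + V{\left(-2 \right)} \left(-81\right) = -75 + 2 \left(-2\right) \left(-81\right) = -75 - -324 = -75 + 324 = 249$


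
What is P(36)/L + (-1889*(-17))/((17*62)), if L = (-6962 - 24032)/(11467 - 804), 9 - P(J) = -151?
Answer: -23614647/960814 ≈ -24.578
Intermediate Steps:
P(J) = 160 (P(J) = 9 - 1*(-151) = 9 + 151 = 160)
L = -30994/10663 ≈ -2.9067
P(36)/L + (-1889*(-17))/((17*62)) = 160/(-30994/10663) + (-1889*(-17))/((17*62)) = 160*(-10663/30994) + 32113/1054 = -853040/15497 + 32113*(1/1054) = -853040/15497 + 1889/62 = -23614647/960814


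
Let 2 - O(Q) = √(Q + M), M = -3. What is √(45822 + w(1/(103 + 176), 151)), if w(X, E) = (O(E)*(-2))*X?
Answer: √(396314354 + 124*√37)/93 ≈ 214.06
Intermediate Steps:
O(Q) = 2 - √(-3 + Q) (O(Q) = 2 - √(Q - 3) = 2 - √(-3 + Q))
w(X, E) = X*(-4 + 2*√(-3 + E)) (w(X, E) = ((2 - √(-3 + E))*(-2))*X = (-4 + 2*√(-3 + E))*X = X*(-4 + 2*√(-3 + E)))
√(45822 + w(1/(103 + 176), 151)) = √(45822 + 2*(-2 + √(-3 + 151))/(103 + 176)) = √(45822 + 2*(-2 + √148)/279) = √(45822 + 2*(1/279)*(-2 + 2*√37)) = √(45822 + (-4/279 + 4*√37/279)) = √(12784334/279 + 4*√37/279)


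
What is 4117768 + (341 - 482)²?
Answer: 4137649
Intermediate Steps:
4117768 + (341 - 482)² = 4117768 + (-141)² = 4117768 + 19881 = 4137649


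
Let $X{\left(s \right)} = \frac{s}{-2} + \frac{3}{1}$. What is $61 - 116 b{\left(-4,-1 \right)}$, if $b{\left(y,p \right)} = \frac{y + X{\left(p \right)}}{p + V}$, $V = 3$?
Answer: $90$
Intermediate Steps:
$X{\left(s \right)} = 3 - \frac{s}{2}$ ($X{\left(s \right)} = s \left(- \frac{1}{2}\right) + 3 \cdot 1 = - \frac{s}{2} + 3 = 3 - \frac{s}{2}$)
$b{\left(y,p \right)} = \frac{3 + y - \frac{p}{2}}{3 + p}$ ($b{\left(y,p \right)} = \frac{y - \left(-3 + \frac{p}{2}\right)}{p + 3} = \frac{3 + y - \frac{p}{2}}{3 + p}$)
$61 - 116 b{\left(-4,-1 \right)} = 61 - 116 \frac{3 - 4 - - \frac{1}{2}}{3 - 1} = 61 - 116 \frac{3 - 4 + \frac{1}{2}}{2} = 61 - 116 \cdot \frac{1}{2} \left(- \frac{1}{2}\right) = 61 - -29 = 61 + 29 = 90$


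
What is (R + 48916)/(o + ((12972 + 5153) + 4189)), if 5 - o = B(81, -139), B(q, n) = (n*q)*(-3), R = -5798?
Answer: -21559/5729 ≈ -3.7631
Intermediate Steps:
B(q, n) = -3*n*q
o = -33772 (o = 5 - (-3)*(-139)*81 = 5 - 1*33777 = 5 - 33777 = -33772)
(R + 48916)/(o + ((12972 + 5153) + 4189)) = (-5798 + 48916)/(-33772 + ((12972 + 5153) + 4189)) = 43118/(-33772 + (18125 + 4189)) = 43118/(-33772 + 22314) = 43118/(-11458) = 43118*(-1/11458) = -21559/5729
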